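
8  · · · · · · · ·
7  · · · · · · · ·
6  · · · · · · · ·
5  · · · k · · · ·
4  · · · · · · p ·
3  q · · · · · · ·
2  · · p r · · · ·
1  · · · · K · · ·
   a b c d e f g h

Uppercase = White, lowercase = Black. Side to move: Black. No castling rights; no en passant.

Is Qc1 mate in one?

After Qc1: white king on e1; in check: yes, from the black queen on c1.
King squares — d1: attacked by Qc1; f1: attacked by Qc1; d2: attacked by Qc1; e2: attacked by Rd2; f2: attacked by Rd2.
White has no legal moves → checkmate.

yes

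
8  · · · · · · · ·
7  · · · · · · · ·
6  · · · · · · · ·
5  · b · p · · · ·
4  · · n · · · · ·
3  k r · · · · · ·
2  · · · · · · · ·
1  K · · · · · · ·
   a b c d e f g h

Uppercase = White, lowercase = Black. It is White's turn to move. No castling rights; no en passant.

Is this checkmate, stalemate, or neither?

White to move; white king on a1.
In check: no.
King squares — b1: attacked by Rb3; a2: attacked by Ka3; b2: attacked by Ka3.
Legal moves for White: none.
Not in check and no legal moves → stalemate.

stalemate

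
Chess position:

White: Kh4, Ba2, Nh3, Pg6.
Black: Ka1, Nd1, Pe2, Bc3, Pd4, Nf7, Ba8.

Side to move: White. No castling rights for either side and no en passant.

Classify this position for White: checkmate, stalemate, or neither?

White to move; white king on h4.
In check: no.
Legal moves for White: Kh5, Kg4, Kg3, Ng5, Nf4, Nf2, Ng1, Bxf7, Be6, Bd5, Bc4, Bb3, Bb1, gxf7, g7.
White has 15 legal moves and is not in check → neither.

neither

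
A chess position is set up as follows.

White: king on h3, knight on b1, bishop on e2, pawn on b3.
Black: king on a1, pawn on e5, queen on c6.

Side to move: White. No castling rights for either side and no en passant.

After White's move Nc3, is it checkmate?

no

After Nc3: black king on a1; in check: no.
Black is not in check, so this cannot be checkmate.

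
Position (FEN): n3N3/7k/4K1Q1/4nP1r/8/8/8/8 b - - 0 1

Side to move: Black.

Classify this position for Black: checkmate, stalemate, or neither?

neither

Black to move; black king on h7.
In check: yes, from the white queen on g6.
Legal moves for Black: Kh8, Nxg6.
Black is in check but has 2 legal moves → neither.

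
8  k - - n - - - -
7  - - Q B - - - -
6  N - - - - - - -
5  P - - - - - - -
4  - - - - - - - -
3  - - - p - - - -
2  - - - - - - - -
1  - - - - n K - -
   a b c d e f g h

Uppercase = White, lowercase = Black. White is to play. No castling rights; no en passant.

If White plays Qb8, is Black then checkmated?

After Qb8: black king on a8; in check: yes, from the white queen on b8.
King squares — a7: attacked by Qb8; b7: attacked by Qb8; b8: attacked by Na6.
Black has no legal moves → checkmate.

yes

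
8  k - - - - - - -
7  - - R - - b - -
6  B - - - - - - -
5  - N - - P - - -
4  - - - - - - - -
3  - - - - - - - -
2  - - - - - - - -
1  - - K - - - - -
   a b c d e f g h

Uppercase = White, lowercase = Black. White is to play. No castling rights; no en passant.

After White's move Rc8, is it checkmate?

yes

After Rc8: black king on a8; in check: yes, from the white rook on c8.
King squares — a7: attacked by Nb5; b7: attacked by Ba6; b8: attacked by Rc8.
Black has no legal moves → checkmate.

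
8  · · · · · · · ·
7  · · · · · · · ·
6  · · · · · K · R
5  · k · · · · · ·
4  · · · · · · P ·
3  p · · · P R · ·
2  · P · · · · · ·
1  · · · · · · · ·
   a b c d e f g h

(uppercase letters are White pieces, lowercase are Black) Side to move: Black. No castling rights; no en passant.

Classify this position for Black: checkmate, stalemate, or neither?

Black to move; black king on b5.
In check: no.
Legal moves for Black: Kc6, Kb6, Ka6, Kc5, Ka5, Kc4, Kb4, Ka4, axb2, a2.
Black has 10 legal moves and is not in check → neither.

neither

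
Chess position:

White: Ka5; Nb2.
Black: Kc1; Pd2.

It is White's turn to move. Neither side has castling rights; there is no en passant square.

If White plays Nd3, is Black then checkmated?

no

After Nd3: black king on c1; in check: yes, from the white knight on d3.
Black has 3 legal replies: Kc2, Kd1, Kb1.
In check but a legal move exists → not checkmate.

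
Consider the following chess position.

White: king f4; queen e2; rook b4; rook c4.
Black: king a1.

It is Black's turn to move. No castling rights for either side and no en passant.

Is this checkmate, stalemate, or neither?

stalemate

Black to move; black king on a1.
In check: no.
King squares — b1: attacked by Rb4; a2: attacked by Qe2; b2: attacked by Qe2.
Legal moves for Black: none.
Not in check and no legal moves → stalemate.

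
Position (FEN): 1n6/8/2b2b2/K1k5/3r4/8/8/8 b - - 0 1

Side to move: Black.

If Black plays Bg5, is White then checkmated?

After Bg5: white king on a5; in check: no.
White is not in check, so this cannot be checkmate.

no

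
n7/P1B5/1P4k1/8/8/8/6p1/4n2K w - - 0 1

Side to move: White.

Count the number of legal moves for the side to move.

2

White to move; king on h1.
In check: yes, from the black pawn on g2.
Legal moves: Kh2, Kg1.
Count: 2.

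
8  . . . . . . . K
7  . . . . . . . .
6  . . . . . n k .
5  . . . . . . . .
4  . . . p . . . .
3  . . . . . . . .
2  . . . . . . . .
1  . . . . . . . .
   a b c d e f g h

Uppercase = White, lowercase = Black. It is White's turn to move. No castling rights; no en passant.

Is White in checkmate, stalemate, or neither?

White to move; white king on h8.
In check: no.
King squares — g7: attacked by Kg6; h7: attacked by Nf6; g8: attacked by Nf6.
Legal moves for White: none.
Not in check and no legal moves → stalemate.

stalemate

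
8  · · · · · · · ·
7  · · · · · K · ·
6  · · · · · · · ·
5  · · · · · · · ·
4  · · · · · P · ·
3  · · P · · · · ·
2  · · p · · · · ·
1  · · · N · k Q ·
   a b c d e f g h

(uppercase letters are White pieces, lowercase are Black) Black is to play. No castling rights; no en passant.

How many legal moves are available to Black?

Black to move; king on f1.
In check: yes, from the white queen on g1.
Legal moves: Ke2, Kxg1.
Count: 2.

2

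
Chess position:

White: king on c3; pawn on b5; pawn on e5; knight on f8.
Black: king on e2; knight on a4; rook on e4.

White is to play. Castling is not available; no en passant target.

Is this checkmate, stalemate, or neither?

neither

White to move; white king on c3.
In check: yes, from the black knight on a4.
King squares — b2: attacked by Na4; c2: available; d2: attacked by Ke2; b3: available; d3: attacked by Ke2; b4: attacked by Re4; c4: attacked by Re4; d4: attacked by Re4.
Legal moves for White: Kb3, Kc2.
White is in check but has 2 legal moves → neither.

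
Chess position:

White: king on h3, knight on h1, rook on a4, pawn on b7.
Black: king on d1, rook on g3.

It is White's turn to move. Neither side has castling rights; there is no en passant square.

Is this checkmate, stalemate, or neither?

White to move; white king on h3.
In check: yes, from the black rook on g3.
Legal moves for White: Kh4, Kxg3, Kh2, Nxg3.
White is in check but has 4 legal moves → neither.

neither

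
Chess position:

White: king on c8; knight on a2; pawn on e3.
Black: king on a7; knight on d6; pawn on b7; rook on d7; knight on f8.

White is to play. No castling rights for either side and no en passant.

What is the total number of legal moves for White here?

0

White to move; king on c8.
In check: yes, from the black knight on d6.
Legal moves: none.
Count: 0.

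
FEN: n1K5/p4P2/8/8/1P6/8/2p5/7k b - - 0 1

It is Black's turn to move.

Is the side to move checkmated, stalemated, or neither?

neither

Black to move; black king on h1.
In check: no.
Legal moves for Black: Nc7, Nb6+, Kh2, Kg2, Kg1, a6, c1=Q+, c1=R+, c1=B, c1=N, a5.
Black has 11 legal moves and is not in check → neither.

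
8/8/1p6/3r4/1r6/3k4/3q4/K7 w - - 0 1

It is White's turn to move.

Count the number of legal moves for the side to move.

0

White to move; king on a1.
In check: no.
Legal moves: none.
Count: 0.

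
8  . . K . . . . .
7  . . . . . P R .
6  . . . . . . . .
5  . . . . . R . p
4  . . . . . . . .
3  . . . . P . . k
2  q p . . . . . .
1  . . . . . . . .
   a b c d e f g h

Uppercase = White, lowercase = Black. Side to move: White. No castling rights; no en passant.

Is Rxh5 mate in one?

After Rxh5: black king on h3; in check: yes, from the white rook on h5.
King squares — g2: attacked by Rg7; h2: attacked by Rh5; g3: attacked by Rg7; g4: attacked by Rg7; h4: attacked by Rh5.
Black has no legal moves → checkmate.

yes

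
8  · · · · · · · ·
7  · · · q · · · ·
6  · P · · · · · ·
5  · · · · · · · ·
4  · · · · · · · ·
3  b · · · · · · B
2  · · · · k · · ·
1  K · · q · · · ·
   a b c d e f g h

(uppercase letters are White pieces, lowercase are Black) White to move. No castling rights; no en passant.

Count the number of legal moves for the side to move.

White to move; king on a1.
In check: yes, from the black queen on d1.
Legal moves: Ka2.
Count: 1.

1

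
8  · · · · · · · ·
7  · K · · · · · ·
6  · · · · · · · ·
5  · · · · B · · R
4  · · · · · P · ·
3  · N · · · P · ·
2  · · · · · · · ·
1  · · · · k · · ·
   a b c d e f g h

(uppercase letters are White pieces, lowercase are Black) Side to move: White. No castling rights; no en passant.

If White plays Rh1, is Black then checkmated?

no

After Rh1: black king on e1; in check: yes, from the white rook on h1.
Black has 2 legal replies: Kf2, Ke2.
In check but a legal move exists → not checkmate.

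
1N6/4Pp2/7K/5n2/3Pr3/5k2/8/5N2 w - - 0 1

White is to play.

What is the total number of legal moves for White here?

White to move; king on h6.
In check: yes, from the black knight on f5.
Legal moves: Kh7, Kh5, Kg5.
Count: 3.

3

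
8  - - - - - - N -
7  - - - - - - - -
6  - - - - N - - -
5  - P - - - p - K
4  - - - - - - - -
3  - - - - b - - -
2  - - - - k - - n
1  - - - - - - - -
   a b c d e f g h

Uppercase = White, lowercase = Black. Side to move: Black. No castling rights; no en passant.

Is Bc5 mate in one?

After Bc5: white king on h5; in check: no.
White is not in check, so this cannot be checkmate.

no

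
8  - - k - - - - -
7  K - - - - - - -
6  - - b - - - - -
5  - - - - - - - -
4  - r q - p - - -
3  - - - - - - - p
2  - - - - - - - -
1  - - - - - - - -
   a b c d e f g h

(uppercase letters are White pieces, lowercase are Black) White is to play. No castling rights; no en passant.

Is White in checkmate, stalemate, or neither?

stalemate

White to move; white king on a7.
In check: no.
King squares — a6: attacked by Qc4; b6: attacked by Rb4; b7: attacked by Rb4; a8: attacked by Bc6; b8: attacked by Rb4.
Legal moves for White: none.
Not in check and no legal moves → stalemate.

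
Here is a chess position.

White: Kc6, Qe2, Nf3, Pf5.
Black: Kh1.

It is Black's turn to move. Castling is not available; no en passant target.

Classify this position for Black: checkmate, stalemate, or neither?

Black to move; black king on h1.
In check: no.
King squares — g1: attacked by Nf3; g2: attacked by Qe2; h2: attacked by Qe2.
Legal moves for Black: none.
Not in check and no legal moves → stalemate.

stalemate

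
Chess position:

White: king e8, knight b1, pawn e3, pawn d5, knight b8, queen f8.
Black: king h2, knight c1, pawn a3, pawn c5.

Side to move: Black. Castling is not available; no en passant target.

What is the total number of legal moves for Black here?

Black to move; king on h2.
In check: no.
Legal moves: Kh3, Kg3, Kg2, Kh1, Kg1, Nd3, Nb3, Ne2, Na2, c4, a2.
Count: 11.

11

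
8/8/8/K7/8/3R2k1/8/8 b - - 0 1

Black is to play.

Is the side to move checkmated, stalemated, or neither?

neither

Black to move; black king on g3.
In check: yes, from the white rook on d3.
Legal moves for Black: Kh4, Kg4, Kf4, Kh2, Kg2, Kf2.
Black is in check but has 6 legal moves → neither.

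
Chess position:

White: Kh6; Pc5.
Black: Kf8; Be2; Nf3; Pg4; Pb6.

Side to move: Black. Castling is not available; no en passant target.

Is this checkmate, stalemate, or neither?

neither

Black to move; black king on f8.
In check: no.
Legal moves for Black include: Kg8, Ke8, Kf7, Ke7, Ng5, Ne5, Nh4, Nd4, Nh2, Nd2, Ng1, Ne1, Ba6, Bb5, Bc4, Bd3, Bf1, Bd1, ... (list truncated; more exist).
Black has legal moves and is not in check → neither.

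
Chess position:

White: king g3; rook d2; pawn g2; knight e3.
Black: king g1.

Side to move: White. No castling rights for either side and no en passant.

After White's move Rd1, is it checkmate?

yes

After Rd1: black king on g1; in check: yes, from the white rook on d1.
King squares — f1: attacked by Rd1; h1: attacked by Rd1; f2: attacked by Kg3; g2: attacked by Ne3; h2: attacked by Kg3.
Black has no legal moves → checkmate.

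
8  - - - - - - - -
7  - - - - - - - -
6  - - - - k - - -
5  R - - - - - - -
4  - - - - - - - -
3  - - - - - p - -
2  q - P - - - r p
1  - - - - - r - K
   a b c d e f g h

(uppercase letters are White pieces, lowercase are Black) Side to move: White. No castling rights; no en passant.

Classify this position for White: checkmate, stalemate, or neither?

White to move; white king on h1.
In check: yes, from the black rook on f1.
King squares — g1: attacked by Rf1; g2: attacked by Pf3; h2: attacked by Rg2.
Legal moves for White: none.
In check with no legal moves → checkmate.

checkmate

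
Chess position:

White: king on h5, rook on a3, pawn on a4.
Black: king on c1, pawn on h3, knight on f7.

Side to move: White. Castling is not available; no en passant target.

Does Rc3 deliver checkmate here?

After Rc3: black king on c1; in check: yes, from the white rook on c3.
Black has 4 legal replies: Kd2, Kb2, Kd1, Kb1.
In check but a legal move exists → not checkmate.

no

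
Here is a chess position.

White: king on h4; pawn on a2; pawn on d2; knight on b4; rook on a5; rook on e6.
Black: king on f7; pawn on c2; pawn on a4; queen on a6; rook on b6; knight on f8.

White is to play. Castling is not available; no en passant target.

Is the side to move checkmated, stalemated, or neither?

neither

White to move; white king on h4.
In check: no.
Legal moves for White include: Re8, Re7+, Rh6, Rg6, Rf6+, Rd6, Rc6, Rxb6, Ree5, Re4, Re3, Re2, Re1, Rxa6, Rh5, Rg5, Rf5+, Rae5, ... (list truncated; more exist).
White has legal moves and is not in check → neither.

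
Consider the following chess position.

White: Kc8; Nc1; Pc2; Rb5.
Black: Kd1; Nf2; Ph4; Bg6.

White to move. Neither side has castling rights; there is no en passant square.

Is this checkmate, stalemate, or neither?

White to move; white king on c8.
In check: no.
Legal moves for White include: Kd8, Kb8, Kd7, Kc7, Kb7, Rb8, Rb7, Rb6, Rh5, Rg5, Rf5, Re5, Rd5+, Rc5, Ra5, Rb4, Rb3, Rb2, ... (list truncated; more exist).
White has legal moves and is not in check → neither.

neither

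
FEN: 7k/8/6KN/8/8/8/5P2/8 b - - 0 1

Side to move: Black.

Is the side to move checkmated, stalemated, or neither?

Black to move; black king on h8.
In check: no.
King squares — g7: attacked by Kg6; h7: attacked by Kg6; g8: attacked by Nh6.
Legal moves for Black: none.
Not in check and no legal moves → stalemate.

stalemate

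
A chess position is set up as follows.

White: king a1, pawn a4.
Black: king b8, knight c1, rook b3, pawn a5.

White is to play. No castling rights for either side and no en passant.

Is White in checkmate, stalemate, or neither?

stalemate

White to move; white king on a1.
In check: no.
King squares — b1: attacked by Rb3; a2: attacked by Nc1; b2: attacked by Rb3.
Legal moves for White: none.
Not in check and no legal moves → stalemate.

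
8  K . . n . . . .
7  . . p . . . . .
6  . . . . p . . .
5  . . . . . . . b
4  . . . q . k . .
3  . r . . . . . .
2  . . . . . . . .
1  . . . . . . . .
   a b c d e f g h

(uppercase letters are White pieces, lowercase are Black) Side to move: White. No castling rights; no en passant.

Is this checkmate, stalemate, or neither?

stalemate

White to move; white king on a8.
In check: no.
King squares — a7: attacked by Qd4; b7: attacked by Rb3; b8: attacked by Rb3.
Legal moves for White: none.
Not in check and no legal moves → stalemate.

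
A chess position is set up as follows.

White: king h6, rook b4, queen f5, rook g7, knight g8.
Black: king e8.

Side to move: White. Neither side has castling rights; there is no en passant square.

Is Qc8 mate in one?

yes

After Qc8: black king on e8; in check: yes, from the white queen on c8.
King squares — d7: attacked by Rg7; e7: attacked by Rg7; f7: attacked by Rg7; d8: attacked by Qc8; f8: attacked by Qc8.
Black has no legal moves → checkmate.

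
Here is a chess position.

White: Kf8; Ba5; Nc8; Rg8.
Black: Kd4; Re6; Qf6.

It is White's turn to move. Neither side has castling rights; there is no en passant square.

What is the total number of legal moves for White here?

0

White to move; king on f8.
In check: yes, from the black queen on f6.
Legal moves: none.
Count: 0.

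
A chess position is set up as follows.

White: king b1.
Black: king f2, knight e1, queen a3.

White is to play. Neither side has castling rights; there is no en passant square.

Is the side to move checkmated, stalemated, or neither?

White to move; white king on b1.
In check: no.
King squares — a1: attacked by Qa3; c1: attacked by Qa3; a2: attacked by Qa3; b2: attacked by Qa3; c2: attacked by Ne1.
Legal moves for White: none.
Not in check and no legal moves → stalemate.

stalemate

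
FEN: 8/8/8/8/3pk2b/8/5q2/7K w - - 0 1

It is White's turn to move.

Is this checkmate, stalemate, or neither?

stalemate

White to move; white king on h1.
In check: no.
King squares — g1: attacked by Qf2; g2: attacked by Qf2; h2: attacked by Qf2.
Legal moves for White: none.
Not in check and no legal moves → stalemate.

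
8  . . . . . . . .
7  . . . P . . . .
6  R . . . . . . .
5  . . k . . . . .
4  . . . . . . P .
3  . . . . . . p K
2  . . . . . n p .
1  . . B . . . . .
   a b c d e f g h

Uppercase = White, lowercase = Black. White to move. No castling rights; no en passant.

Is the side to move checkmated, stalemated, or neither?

White to move; white king on h3.
In check: yes, from the black knight on f2.
King squares — g2: available; h2: attacked by Pg3; g3: available; g4: own pawn; h4: available.
Legal moves for White: Kh4, Kxg3, Kxg2.
White is in check but has 3 legal moves → neither.

neither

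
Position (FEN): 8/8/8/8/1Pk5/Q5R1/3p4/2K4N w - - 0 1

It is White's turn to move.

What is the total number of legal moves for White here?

White to move; king on c1.
In check: yes, from the black pawn on d2.
Legal moves: Kxd2, Kc2, Kb2, Kd1, Kb1.
Count: 5.

5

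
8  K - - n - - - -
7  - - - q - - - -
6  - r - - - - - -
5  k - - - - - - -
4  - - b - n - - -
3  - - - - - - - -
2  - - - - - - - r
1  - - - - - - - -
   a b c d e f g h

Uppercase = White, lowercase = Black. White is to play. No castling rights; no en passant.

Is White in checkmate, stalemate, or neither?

stalemate

White to move; white king on a8.
In check: no.
King squares — a7: attacked by Qd7; b7: attacked by Rb6; b8: attacked by Rb6.
Legal moves for White: none.
Not in check and no legal moves → stalemate.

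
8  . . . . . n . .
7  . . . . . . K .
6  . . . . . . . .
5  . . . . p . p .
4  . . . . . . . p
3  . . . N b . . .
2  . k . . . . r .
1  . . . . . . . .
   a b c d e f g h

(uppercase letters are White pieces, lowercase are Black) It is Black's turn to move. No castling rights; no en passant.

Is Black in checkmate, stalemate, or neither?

Black to move; black king on b2.
In check: yes, from the white knight on d3.
Legal moves for Black: Kc3, Kb3, Ka3, Kc2, Ka2, Kb1, Ka1.
Black is in check but has 7 legal moves → neither.

neither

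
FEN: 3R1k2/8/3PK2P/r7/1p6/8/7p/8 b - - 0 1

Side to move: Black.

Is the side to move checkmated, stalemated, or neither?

Black to move; black king on f8.
In check: yes, from the white rook on d8.
King squares — e7: attacked by Pd6; f7: attacked by Ke6; g7: attacked by Ph6; e8: attacked by Rd8; g8: attacked by Rd8.
Legal moves for Black: none.
In check with no legal moves → checkmate.

checkmate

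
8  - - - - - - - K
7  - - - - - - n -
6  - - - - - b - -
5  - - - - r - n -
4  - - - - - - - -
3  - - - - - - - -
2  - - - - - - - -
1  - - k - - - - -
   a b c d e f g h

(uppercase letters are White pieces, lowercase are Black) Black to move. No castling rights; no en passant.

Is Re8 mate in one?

yes

After Re8: white king on h8; in check: yes, from the black rook on e8.
King squares — g7: attacked by Bf6; h7: attacked by Ng5; g8: attacked by Re8.
White has no legal moves → checkmate.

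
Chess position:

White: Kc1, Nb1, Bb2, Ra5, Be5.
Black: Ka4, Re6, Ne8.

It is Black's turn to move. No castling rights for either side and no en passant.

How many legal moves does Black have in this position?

3

Black to move; king on a4.
In check: yes, from the white rook on a5.
Legal moves: Kxa5, Kb4, Kb3.
Count: 3.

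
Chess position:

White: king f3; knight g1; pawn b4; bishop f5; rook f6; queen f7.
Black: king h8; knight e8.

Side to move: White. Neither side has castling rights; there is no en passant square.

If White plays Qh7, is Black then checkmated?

After Qh7: black king on h8; in check: yes, from the white queen on h7.
King squares — g7: attacked by Qh7; h7: attacked by Bf5; g8: attacked by Qh7.
Black has no legal moves → checkmate.

yes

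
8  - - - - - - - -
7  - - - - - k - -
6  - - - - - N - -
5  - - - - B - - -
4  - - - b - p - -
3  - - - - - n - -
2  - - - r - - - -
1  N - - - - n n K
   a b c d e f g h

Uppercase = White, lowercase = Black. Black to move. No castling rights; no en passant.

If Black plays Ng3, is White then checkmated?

After Ng3: white king on h1; in check: yes, from the black knight on g3.
King squares — g1: attacked by Nf3; g2: attacked by Rd2; h2: attacked by Rd2.
White has no legal moves → checkmate.

yes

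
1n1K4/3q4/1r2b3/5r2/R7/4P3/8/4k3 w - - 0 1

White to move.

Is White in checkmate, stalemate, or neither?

White to move; white king on d8.
In check: yes, from the black queen on d7.
King squares — c7: attacked by Qd7; d7: attacked by Be6; e7: attacked by Qd7; c8: attacked by Qd7; e8: attacked by Qd7.
Legal moves for White: none.
In check with no legal moves → checkmate.

checkmate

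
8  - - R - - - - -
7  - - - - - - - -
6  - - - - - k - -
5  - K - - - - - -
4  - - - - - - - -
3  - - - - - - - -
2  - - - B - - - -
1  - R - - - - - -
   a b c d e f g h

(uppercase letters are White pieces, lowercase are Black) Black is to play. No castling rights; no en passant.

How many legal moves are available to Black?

Black to move; king on f6.
In check: no.
Legal moves: Kg7, Kf7, Ke7, Kg6, Ke6, Kf5, Ke5.
Count: 7.

7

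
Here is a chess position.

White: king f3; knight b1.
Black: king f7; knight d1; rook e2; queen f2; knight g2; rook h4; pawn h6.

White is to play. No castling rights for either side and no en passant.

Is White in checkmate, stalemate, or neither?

checkmate

White to move; white king on f3.
In check: yes, from the black queen on f2.
King squares — e2: attacked by Qf2; f2: attacked by Nd1; g2: attacked by Qf2; e3: attacked by Nd1; g3: attacked by Qf2; e4: attacked by Re2; f4: attacked by Qf2; g4: attacked by Rh4.
Legal moves for White: none.
In check with no legal moves → checkmate.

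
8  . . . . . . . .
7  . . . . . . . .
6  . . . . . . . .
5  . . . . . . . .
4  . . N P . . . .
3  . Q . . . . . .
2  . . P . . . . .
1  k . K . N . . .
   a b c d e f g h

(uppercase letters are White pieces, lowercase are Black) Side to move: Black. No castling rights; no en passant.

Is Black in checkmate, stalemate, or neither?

Black to move; black king on a1.
In check: no.
King squares — b1: attacked by Kc1; a2: attacked by Qb3; b2: attacked by Kc1.
Legal moves for Black: none.
Not in check and no legal moves → stalemate.

stalemate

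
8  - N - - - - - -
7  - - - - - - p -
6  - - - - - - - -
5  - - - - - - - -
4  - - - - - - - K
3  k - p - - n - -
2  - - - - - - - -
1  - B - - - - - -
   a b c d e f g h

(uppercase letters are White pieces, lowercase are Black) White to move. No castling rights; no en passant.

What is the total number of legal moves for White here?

4

White to move; king on h4.
In check: yes, from the black knight on f3.
Legal moves: Kh5, Kg4, Kh3, Kg3.
Count: 4.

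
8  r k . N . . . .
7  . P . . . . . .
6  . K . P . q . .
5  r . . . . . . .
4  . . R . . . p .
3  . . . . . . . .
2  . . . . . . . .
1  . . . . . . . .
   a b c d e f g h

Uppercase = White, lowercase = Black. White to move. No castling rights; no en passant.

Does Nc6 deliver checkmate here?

yes

After Nc6: black king on b8; in check: yes, from the white knight on c6.
King squares — a7: attacked by Kb6; b7: attacked by Kb6; c7: attacked by Kb6; a8: own rook; c8: attacked by Pb7.
Black has no legal moves → checkmate.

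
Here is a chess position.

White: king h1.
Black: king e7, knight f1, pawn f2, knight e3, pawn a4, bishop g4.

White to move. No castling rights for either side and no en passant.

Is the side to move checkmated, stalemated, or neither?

White to move; white king on h1.
In check: no.
King squares — g1: attacked by Pf2; g2: attacked by Ne3; h2: attacked by Nf1.
Legal moves for White: none.
Not in check and no legal moves → stalemate.

stalemate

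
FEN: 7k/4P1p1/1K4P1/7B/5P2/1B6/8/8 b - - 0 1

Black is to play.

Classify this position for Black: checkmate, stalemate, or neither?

Black to move; black king on h8.
In check: no.
King squares — g7: own pawn; h7: attacked by Pg6; g8: attacked by Bb3.
Legal moves for Black: none.
Not in check and no legal moves → stalemate.

stalemate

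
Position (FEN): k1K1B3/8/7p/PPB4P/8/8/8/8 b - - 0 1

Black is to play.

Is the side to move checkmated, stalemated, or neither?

stalemate

Black to move; black king on a8.
In check: no.
King squares — a7: attacked by Bc5; b7: attacked by Kc8; b8: attacked by Kc8.
Legal moves for Black: none.
Not in check and no legal moves → stalemate.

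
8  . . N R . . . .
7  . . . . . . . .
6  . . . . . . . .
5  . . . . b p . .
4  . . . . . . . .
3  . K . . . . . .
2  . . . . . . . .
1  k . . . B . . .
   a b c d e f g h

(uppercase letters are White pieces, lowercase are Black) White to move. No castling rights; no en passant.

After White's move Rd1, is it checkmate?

After Rd1: black king on a1; in check: yes, from the white rook on d1.
King squares — b1: attacked by Rd1; a2: attacked by Kb3; b2: attacked by Kb3.
Black has no legal moves → checkmate.

yes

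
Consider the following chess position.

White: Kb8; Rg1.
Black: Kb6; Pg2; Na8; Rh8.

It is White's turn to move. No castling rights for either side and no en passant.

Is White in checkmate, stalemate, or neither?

checkmate

White to move; white king on b8.
In check: yes, from the black rook on h8.
King squares — a7: attacked by Kb6; b7: attacked by Kb6; c7: attacked by Kb6; a8: attacked by Rh8; c8: attacked by Rh8.
Legal moves for White: none.
In check with no legal moves → checkmate.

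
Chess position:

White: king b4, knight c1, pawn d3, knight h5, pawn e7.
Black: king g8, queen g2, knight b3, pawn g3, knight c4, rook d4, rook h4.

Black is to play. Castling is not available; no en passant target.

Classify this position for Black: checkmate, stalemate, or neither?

Black to move; black king on g8.
In check: no.
Legal moves for Black include: Kh8, Kh7, Kf7, Rxh5, Rhg4, Rhf4, Rhe4, Rh3, Rh2, Rh1, Rd8, Rd7, Rd6, Rd5, Rdg4, Rdf4, Rde4, Rxd3, ... (list truncated; more exist).
Black has legal moves and is not in check → neither.

neither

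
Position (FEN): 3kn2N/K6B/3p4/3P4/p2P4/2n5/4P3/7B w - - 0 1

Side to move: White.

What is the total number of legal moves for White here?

19

White to move; king on a7.
In check: no.
Legal moves: Nf7+, Ng6, Bg8, Bg6, Bf5, B7e4, Bd3, Bc2, Bb1, Kb8, Ka8, Kb7, Kb6, Ka6, B1e4, Bf3, Bg2, e3, e4.
Count: 19.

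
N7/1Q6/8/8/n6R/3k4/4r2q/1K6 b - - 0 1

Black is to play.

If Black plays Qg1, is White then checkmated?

yes

After Qg1: white king on b1; in check: yes, from the black queen on g1.
King squares — a1: attacked by Qg1; c1: attacked by Qg1; a2: attacked by Re2; b2: attacked by Re2; c2: attacked by Re2.
White has no legal moves → checkmate.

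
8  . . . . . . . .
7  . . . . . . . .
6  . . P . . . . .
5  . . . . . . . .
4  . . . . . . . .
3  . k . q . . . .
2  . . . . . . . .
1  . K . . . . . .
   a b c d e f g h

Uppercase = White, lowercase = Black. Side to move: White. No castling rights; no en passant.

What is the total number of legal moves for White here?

White to move; king on b1.
In check: yes, from the black queen on d3.
Legal moves: Kc1, Ka1.
Count: 2.

2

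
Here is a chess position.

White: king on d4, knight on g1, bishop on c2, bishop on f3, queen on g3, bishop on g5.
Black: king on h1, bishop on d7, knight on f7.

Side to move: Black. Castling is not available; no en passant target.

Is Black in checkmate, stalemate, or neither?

checkmate

Black to move; black king on h1.
In check: yes, from the white bishop on f3.
King squares — g1: attacked by Qg3; g2: attacked by Bf3; h2: attacked by Qg3.
Legal moves for Black: none.
In check with no legal moves → checkmate.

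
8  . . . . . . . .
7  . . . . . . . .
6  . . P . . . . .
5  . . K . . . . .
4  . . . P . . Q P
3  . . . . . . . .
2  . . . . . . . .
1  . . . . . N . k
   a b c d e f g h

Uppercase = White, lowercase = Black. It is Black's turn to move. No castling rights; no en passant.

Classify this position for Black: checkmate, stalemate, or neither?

Black to move; black king on h1.
In check: no.
King squares — g1: attacked by Qg4; g2: attacked by Qg4; h2: attacked by Nf1.
Legal moves for Black: none.
Not in check and no legal moves → stalemate.

stalemate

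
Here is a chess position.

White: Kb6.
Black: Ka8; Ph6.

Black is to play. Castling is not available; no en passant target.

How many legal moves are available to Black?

Black to move; king on a8.
In check: no.
Legal moves: Kb8, h5.
Count: 2.

2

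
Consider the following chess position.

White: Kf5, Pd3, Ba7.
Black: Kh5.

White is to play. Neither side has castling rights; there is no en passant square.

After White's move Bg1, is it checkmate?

After Bg1: black king on h5; in check: no.
Black is not in check, so this cannot be checkmate.

no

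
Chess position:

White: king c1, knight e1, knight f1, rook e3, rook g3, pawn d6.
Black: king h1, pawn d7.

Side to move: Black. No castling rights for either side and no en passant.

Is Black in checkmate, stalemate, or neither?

stalemate

Black to move; black king on h1.
In check: no.
King squares — g1: attacked by Rg3; g2: attacked by Ne1; h2: attacked by Nf1.
Legal moves for Black: none.
Not in check and no legal moves → stalemate.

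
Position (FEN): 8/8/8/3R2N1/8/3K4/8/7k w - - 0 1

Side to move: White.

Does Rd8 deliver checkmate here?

After Rd8: black king on h1; in check: no.
Black is not in check, so this cannot be checkmate.

no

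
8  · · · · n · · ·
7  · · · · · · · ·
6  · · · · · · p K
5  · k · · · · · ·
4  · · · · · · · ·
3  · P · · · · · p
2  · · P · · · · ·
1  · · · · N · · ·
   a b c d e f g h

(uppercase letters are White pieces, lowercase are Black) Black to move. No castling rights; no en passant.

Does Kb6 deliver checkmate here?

After Kb6: white king on h6; in check: no.
White is not in check, so this cannot be checkmate.

no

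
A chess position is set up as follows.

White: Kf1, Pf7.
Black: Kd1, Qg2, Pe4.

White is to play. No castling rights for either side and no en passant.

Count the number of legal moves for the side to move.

White to move; king on f1.
In check: yes, from the black queen on g2.
Legal moves: Kxg2.
Count: 1.

1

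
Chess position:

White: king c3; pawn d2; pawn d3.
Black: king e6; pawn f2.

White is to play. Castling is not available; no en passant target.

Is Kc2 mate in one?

no

After Kc2: black king on e6; in check: no.
Black is not in check, so this cannot be checkmate.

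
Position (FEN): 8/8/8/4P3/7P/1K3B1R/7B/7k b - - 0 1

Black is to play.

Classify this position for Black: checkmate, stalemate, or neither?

checkmate

Black to move; black king on h1.
In check: yes, from the white bishop on f3.
King squares — g1: attacked by Bh2; g2: attacked by Bf3; h2: attacked by Rh3.
Legal moves for Black: none.
In check with no legal moves → checkmate.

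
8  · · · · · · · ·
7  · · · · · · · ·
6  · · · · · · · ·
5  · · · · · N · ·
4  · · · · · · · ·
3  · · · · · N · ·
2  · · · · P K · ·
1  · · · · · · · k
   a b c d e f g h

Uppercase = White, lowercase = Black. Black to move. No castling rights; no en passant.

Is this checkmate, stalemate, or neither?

stalemate

Black to move; black king on h1.
In check: no.
King squares — g1: attacked by Kf2; g2: attacked by Kf2; h2: attacked by Nf3.
Legal moves for Black: none.
Not in check and no legal moves → stalemate.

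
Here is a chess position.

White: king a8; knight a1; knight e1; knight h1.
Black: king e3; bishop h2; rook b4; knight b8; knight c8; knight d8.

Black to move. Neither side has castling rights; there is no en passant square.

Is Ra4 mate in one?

After Ra4: white king on a8; in check: yes, from the black rook on a4.
King squares — a7: attacked by Ra4; b7: attacked by Nd8; b8: attacked by Bh2.
White has no legal moves → checkmate.

yes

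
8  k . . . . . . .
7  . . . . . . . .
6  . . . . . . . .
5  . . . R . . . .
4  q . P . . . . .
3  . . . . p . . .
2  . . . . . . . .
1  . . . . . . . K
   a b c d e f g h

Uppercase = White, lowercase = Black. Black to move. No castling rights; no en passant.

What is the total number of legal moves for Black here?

Black to move; king on a8.
In check: no.
Legal moves: Kb8, Kb7, Ka7, Qe8, Qd7, Qa7, Qc6, Qa6, Qb5, Qa5, Qxc4, Qb4, Qb3, Qa3, Qc2, Qa2, Qd1+, Qa1+, e2.
Count: 19.

19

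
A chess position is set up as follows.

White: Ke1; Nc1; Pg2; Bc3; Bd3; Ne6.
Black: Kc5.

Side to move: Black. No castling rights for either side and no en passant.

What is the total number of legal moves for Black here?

4

Black to move; king on c5.
In check: yes, from the white knight on e6.
Legal moves: Kd6, Kc6, Kb6, Kd5.
Count: 4.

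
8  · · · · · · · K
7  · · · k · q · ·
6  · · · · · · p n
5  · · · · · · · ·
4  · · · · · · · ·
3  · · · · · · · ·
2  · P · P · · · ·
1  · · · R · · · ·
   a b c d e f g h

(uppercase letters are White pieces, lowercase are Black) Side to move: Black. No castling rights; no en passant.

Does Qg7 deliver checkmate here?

no

After Qg7: white king on h8; in check: yes, from the black queen on g7.
White has 1 legal reply: Kxg7.
In check but a legal move exists → not checkmate.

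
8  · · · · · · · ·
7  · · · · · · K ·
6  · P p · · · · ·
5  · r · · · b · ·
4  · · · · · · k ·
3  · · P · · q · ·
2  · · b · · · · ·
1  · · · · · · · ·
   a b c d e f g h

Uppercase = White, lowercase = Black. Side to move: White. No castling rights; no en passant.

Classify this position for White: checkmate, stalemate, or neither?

neither

White to move; white king on g7.
In check: no.
Legal moves for White: Kh8, Kg8, Kf8, Kf7, Kh6, Kf6, b7, c4.
White has 8 legal moves and is not in check → neither.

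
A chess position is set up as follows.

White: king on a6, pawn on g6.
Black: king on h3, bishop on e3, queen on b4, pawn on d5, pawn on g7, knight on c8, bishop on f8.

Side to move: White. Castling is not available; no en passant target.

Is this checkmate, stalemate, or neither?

White to move; white king on a6.
In check: no.
King squares — a5: attacked by Qb4; b5: attacked by Qb4; b6: attacked by Be3; a7: attacked by Be3; b7: attacked by Qb4.
Legal moves for White: none.
Not in check and no legal moves → stalemate.

stalemate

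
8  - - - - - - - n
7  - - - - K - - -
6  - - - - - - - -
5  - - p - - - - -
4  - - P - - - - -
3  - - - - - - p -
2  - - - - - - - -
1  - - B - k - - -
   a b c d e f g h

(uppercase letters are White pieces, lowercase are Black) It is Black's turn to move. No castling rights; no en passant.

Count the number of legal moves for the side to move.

7

Black to move; king on e1.
In check: no.
Legal moves: Nf7, Ng6+, Kf2, Ke2, Kf1, Kd1, g2.
Count: 7.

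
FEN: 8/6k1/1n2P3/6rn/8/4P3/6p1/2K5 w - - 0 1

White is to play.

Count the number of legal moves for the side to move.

White to move; king on c1.
In check: no.
Legal moves: Kd2, Kc2, Kb2, Kd1, Kb1, e7, e4.
Count: 7.

7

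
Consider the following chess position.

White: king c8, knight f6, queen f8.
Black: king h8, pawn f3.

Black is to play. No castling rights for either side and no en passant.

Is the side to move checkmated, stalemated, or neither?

checkmate

Black to move; black king on h8.
In check: yes, from the white queen on f8.
King squares — g7: attacked by Qf8; h7: attacked by Nf6; g8: attacked by Nf6.
Legal moves for Black: none.
In check with no legal moves → checkmate.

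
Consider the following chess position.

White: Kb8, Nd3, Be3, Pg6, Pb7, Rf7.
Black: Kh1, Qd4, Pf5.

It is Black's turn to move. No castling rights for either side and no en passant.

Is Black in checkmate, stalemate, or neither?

neither

Black to move; black king on h1.
In check: no.
Legal moves for Black include: Qh8+, Qd8+, Qg7, Qd7, Qa7+, Qf6, Qd6+, Qb6, Qe5+, Qd5, Qc5, Qh4, Qg4, Qf4+, Qe4, Qc4, Qb4, Qa4, ... (list truncated; more exist).
Black has legal moves and is not in check → neither.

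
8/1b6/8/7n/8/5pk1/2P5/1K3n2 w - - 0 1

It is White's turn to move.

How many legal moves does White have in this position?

6

White to move; king on b1.
In check: no.
Legal moves: Kb2, Ka2, Kc1, Ka1, c3, c4.
Count: 6.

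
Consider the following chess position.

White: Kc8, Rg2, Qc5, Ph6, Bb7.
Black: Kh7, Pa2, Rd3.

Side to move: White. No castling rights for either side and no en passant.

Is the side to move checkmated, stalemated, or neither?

neither

White to move; white king on c8.
In check: no.
Legal moves for White include: Kb8, Kc7, Ba8, Bc6, Ba6, Bd5, Be4+, Bf3, Qf8, Qe7+, Qc7+, Qa7, Qd6, Qc6, Qb6, Qh5, Qg5, Qf5+, ... (list truncated; more exist).
White has legal moves and is not in check → neither.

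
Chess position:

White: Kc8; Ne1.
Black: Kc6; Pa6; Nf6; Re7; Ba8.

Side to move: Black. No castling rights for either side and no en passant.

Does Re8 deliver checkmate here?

After Re8: white king on c8; in check: yes, from the black rook on e8.
King squares — b7: attacked by Kc6; c7: attacked by Kc6; d7: attacked by Kc6; b8: attacked by Re8; d8: attacked by Re8.
White has no legal moves → checkmate.

yes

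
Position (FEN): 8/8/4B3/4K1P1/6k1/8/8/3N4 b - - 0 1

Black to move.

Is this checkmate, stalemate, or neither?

neither

Black to move; black king on g4.
In check: yes, from the white bishop on e6.
Legal moves for Black: Kh5, Kxg5, Kh4, Kg3, Kf3.
Black is in check but has 5 legal moves → neither.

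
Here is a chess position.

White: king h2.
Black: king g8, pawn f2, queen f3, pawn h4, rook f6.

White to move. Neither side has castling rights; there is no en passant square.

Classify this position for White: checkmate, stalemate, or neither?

White to move; white king on h2.
In check: no.
King squares — g1: attacked by Pf2; h1: attacked by Qf3; g2: attacked by Qf3; g3: attacked by Qf3; h3: attacked by Qf3.
Legal moves for White: none.
Not in check and no legal moves → stalemate.

stalemate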